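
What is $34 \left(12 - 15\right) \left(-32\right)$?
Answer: $3264$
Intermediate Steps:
$34 \left(12 - 15\right) \left(-32\right) = 34 \left(-3\right) \left(-32\right) = \left(-102\right) \left(-32\right) = 3264$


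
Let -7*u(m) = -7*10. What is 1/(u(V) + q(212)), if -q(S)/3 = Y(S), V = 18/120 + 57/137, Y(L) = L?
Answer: -1/626 ≈ -0.0015974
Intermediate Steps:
V = 1551/2740 (V = 18*(1/120) + 57*(1/137) = 3/20 + 57/137 = 1551/2740 ≈ 0.56606)
q(S) = -3*S
u(m) = 10 (u(m) = -(-1)*10 = -⅐*(-70) = 10)
1/(u(V) + q(212)) = 1/(10 - 3*212) = 1/(10 - 636) = 1/(-626) = -1/626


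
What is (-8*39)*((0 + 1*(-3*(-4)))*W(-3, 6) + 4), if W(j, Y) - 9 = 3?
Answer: -46176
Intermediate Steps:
W(j, Y) = 12 (W(j, Y) = 9 + 3 = 12)
(-8*39)*((0 + 1*(-3*(-4)))*W(-3, 6) + 4) = (-8*39)*((0 + 1*(-3*(-4)))*12 + 4) = -312*((0 + 1*12)*12 + 4) = -312*((0 + 12)*12 + 4) = -312*(12*12 + 4) = -312*(144 + 4) = -312*148 = -46176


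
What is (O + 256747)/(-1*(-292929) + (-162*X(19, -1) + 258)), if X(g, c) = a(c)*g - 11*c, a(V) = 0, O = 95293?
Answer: 70408/58281 ≈ 1.2081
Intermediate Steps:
X(g, c) = -11*c (X(g, c) = 0*g - 11*c = 0 - 11*c = -11*c)
(O + 256747)/(-1*(-292929) + (-162*X(19, -1) + 258)) = (95293 + 256747)/(-1*(-292929) + (-(-1782)*(-1) + 258)) = 352040/(292929 + (-162*11 + 258)) = 352040/(292929 + (-1782 + 258)) = 352040/(292929 - 1524) = 352040/291405 = 352040*(1/291405) = 70408/58281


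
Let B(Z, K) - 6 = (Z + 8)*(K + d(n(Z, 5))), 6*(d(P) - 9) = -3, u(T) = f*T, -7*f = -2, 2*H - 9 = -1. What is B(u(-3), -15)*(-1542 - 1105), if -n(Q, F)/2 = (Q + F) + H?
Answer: 749101/7 ≈ 1.0701e+5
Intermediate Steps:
H = 4 (H = 9/2 + (½)*(-1) = 9/2 - ½ = 4)
f = 2/7 (f = -⅐*(-2) = 2/7 ≈ 0.28571)
n(Q, F) = -8 - 2*F - 2*Q (n(Q, F) = -2*((Q + F) + 4) = -2*((F + Q) + 4) = -2*(4 + F + Q) = -8 - 2*F - 2*Q)
u(T) = 2*T/7
d(P) = 17/2 (d(P) = 9 + (⅙)*(-3) = 9 - ½ = 17/2)
B(Z, K) = 6 + (8 + Z)*(17/2 + K) (B(Z, K) = 6 + (Z + 8)*(K + 17/2) = 6 + (8 + Z)*(17/2 + K))
B(u(-3), -15)*(-1542 - 1105) = (74 + 8*(-15) + 17*((2/7)*(-3))/2 - 30*(-3)/7)*(-1542 - 1105) = (74 - 120 + (17/2)*(-6/7) - 15*(-6/7))*(-2647) = (74 - 120 - 51/7 + 90/7)*(-2647) = -283/7*(-2647) = 749101/7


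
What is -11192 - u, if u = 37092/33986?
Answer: -190204202/16993 ≈ -11193.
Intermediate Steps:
u = 18546/16993 (u = 37092*(1/33986) = 18546/16993 ≈ 1.0914)
-11192 - u = -11192 - 1*18546/16993 = -11192 - 18546/16993 = -190204202/16993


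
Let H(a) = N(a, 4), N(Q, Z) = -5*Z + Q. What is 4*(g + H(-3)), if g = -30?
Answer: -212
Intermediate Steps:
N(Q, Z) = Q - 5*Z
H(a) = -20 + a (H(a) = a - 5*4 = a - 20 = -20 + a)
4*(g + H(-3)) = 4*(-30 + (-20 - 3)) = 4*(-30 - 23) = 4*(-53) = -212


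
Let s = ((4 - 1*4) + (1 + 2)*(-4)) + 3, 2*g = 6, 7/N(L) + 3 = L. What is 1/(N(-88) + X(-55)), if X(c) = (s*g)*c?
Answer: 13/19304 ≈ 0.00067344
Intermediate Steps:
N(L) = 7/(-3 + L)
g = 3 (g = (½)*6 = 3)
s = -9 (s = ((4 - 4) + 3*(-4)) + 3 = (0 - 12) + 3 = -12 + 3 = -9)
X(c) = -27*c (X(c) = (-9*3)*c = -27*c)
1/(N(-88) + X(-55)) = 1/(7/(-3 - 88) - 27*(-55)) = 1/(7/(-91) + 1485) = 1/(7*(-1/91) + 1485) = 1/(-1/13 + 1485) = 1/(19304/13) = 13/19304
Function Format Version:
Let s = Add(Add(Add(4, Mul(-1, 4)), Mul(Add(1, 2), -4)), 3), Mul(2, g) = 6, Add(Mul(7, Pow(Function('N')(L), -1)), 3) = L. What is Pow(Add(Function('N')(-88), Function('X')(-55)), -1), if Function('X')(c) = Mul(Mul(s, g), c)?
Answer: Rational(13, 19304) ≈ 0.00067344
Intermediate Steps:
Function('N')(L) = Mul(7, Pow(Add(-3, L), -1))
g = 3 (g = Mul(Rational(1, 2), 6) = 3)
s = -9 (s = Add(Add(Add(4, -4), Mul(3, -4)), 3) = Add(Add(0, -12), 3) = Add(-12, 3) = -9)
Function('X')(c) = Mul(-27, c) (Function('X')(c) = Mul(Mul(-9, 3), c) = Mul(-27, c))
Pow(Add(Function('N')(-88), Function('X')(-55)), -1) = Pow(Add(Mul(7, Pow(Add(-3, -88), -1)), Mul(-27, -55)), -1) = Pow(Add(Mul(7, Pow(-91, -1)), 1485), -1) = Pow(Add(Mul(7, Rational(-1, 91)), 1485), -1) = Pow(Add(Rational(-1, 13), 1485), -1) = Pow(Rational(19304, 13), -1) = Rational(13, 19304)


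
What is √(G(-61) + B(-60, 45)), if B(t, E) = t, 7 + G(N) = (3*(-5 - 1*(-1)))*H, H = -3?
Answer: I*√31 ≈ 5.5678*I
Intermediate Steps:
G(N) = 29 (G(N) = -7 + (3*(-5 - 1*(-1)))*(-3) = -7 + (3*(-5 + 1))*(-3) = -7 + (3*(-4))*(-3) = -7 - 12*(-3) = -7 + 36 = 29)
√(G(-61) + B(-60, 45)) = √(29 - 60) = √(-31) = I*√31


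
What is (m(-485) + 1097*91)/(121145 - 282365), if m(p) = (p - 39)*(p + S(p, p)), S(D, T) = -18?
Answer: -121133/53740 ≈ -2.2541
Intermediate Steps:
m(p) = (-39 + p)*(-18 + p) (m(p) = (p - 39)*(p - 18) = (-39 + p)*(-18 + p))
(m(-485) + 1097*91)/(121145 - 282365) = ((702 + (-485)² - 57*(-485)) + 1097*91)/(121145 - 282365) = ((702 + 235225 + 27645) + 99827)/(-161220) = (263572 + 99827)*(-1/161220) = 363399*(-1/161220) = -121133/53740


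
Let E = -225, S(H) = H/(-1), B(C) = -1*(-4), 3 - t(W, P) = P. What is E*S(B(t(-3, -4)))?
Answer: 900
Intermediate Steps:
t(W, P) = 3 - P
B(C) = 4
S(H) = -H (S(H) = H*(-1) = -H)
E*S(B(t(-3, -4))) = -(-225)*4 = -225*(-4) = 900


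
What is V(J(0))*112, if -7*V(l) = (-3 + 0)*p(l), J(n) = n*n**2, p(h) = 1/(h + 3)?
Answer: 16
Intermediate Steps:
p(h) = 1/(3 + h)
J(n) = n**3
V(l) = 3/(7*(3 + l)) (V(l) = -(-3 + 0)/(7*(3 + l)) = -(-3)/(7*(3 + l)) = 3/(7*(3 + l)))
V(J(0))*112 = (3/(7*(3 + 0**3)))*112 = (3/(7*(3 + 0)))*112 = ((3/7)/3)*112 = ((3/7)*(1/3))*112 = (1/7)*112 = 16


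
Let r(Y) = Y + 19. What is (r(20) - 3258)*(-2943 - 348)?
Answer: 10593729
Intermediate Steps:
r(Y) = 19 + Y
(r(20) - 3258)*(-2943 - 348) = ((19 + 20) - 3258)*(-2943 - 348) = (39 - 3258)*(-3291) = -3219*(-3291) = 10593729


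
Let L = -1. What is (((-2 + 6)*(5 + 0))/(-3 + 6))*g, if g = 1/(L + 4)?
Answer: 20/9 ≈ 2.2222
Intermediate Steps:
g = 1/3 (g = 1/(-1 + 4) = 1/3 ≈ 0.33333)
(((-2 + 6)*(5 + 0))/(-3 + 6))*g = (((-2 + 6)*(5 + 0))/(-3 + 6))*(1/3) = ((4*5)/3)*(1/3) = ((1/3)*20)*(1/3) = (20/3)*(1/3) = 20/9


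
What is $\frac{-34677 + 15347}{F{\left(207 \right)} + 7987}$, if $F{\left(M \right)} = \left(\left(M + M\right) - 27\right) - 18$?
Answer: $- \frac{9665}{4178} \approx -2.3133$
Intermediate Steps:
$F{\left(M \right)} = -45 + 2 M$ ($F{\left(M \right)} = \left(2 M - 27\right) - 18 = \left(-27 + 2 M\right) - 18 = -45 + 2 M$)
$\frac{-34677 + 15347}{F{\left(207 \right)} + 7987} = \frac{-34677 + 15347}{\left(-45 + 2 \cdot 207\right) + 7987} = - \frac{19330}{\left(-45 + 414\right) + 7987} = - \frac{19330}{369 + 7987} = - \frac{19330}{8356} = \left(-19330\right) \frac{1}{8356} = - \frac{9665}{4178}$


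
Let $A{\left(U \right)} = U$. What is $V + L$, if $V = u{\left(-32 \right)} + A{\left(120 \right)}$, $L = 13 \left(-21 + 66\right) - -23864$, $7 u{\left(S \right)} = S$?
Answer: $\frac{171951}{7} \approx 24564.0$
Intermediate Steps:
$u{\left(S \right)} = \frac{S}{7}$
$L = 24449$ ($L = 13 \cdot 45 + 23864 = 585 + 23864 = 24449$)
$V = \frac{808}{7}$ ($V = \frac{1}{7} \left(-32\right) + 120 = - \frac{32}{7} + 120 = \frac{808}{7} \approx 115.43$)
$V + L = \frac{808}{7} + 24449 = \frac{171951}{7}$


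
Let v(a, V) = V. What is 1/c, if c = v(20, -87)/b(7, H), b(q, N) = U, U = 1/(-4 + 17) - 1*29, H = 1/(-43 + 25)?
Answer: 376/1131 ≈ 0.33245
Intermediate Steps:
H = -1/18 (H = 1/(-18) = -1/18 ≈ -0.055556)
U = -376/13 (U = 1/13 - 29 = -376/13 ≈ -28.923)
b(q, N) = -376/13
c = 1131/376 (c = -87/(-376/13) = -87*(-13/376) = 1131/376 ≈ 3.0080)
1/c = 1/(1131/376) = 376/1131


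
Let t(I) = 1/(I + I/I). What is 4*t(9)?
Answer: 2/5 ≈ 0.40000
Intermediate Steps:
t(I) = 1/(1 + I) (t(I) = 1/(I + 1) = 1/(1 + I))
4*t(9) = 4/(1 + 9) = 4/10 = 4*(1/10) = 2/5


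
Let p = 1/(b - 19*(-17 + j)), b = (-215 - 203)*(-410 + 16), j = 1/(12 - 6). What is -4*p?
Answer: -24/990071 ≈ -2.4241e-5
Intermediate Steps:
j = ⅙ (j = 1/6 = ⅙ ≈ 0.16667)
b = 164692 (b = -418*(-394) = 164692)
p = 6/990071 (p = 1/(164692 - 19*(-17 + ⅙)) = 1/(164692 - 19*(-101/6)) = 1/(164692 + 1919/6) = 1/(990071/6) = 6/990071 ≈ 6.0602e-6)
-4*p = -4*6/990071 = -24/990071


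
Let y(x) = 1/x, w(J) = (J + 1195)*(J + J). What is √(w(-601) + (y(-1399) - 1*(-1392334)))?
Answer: 3*√147517718683/1399 ≈ 823.62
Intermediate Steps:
w(J) = 2*J*(1195 + J) (w(J) = (1195 + J)*(2*J) = 2*J*(1195 + J))
√(w(-601) + (y(-1399) - 1*(-1392334))) = √(2*(-601)*(1195 - 601) + (1/(-1399) - 1*(-1392334))) = √(2*(-601)*594 + (-1/1399 + 1392334)) = √(-713988 + 1947875265/1399) = √(949006053/1399) = 3*√147517718683/1399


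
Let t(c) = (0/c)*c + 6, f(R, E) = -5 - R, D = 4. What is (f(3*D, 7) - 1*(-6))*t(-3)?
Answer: -66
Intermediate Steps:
t(c) = 6 (t(c) = 0*c + 6 = 0 + 6 = 6)
(f(3*D, 7) - 1*(-6))*t(-3) = ((-5 - 3*4) - 1*(-6))*6 = ((-5 - 1*12) + 6)*6 = ((-5 - 12) + 6)*6 = (-17 + 6)*6 = -11*6 = -66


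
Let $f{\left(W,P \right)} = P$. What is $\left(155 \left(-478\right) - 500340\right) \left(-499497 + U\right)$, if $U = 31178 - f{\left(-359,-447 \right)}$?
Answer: $268759712960$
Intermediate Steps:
$U = 31625$ ($U = 31178 - -447 = 31178 + 447 = 31625$)
$\left(155 \left(-478\right) - 500340\right) \left(-499497 + U\right) = \left(155 \left(-478\right) - 500340\right) \left(-499497 + 31625\right) = \left(-74090 - 500340\right) \left(-467872\right) = \left(-574430\right) \left(-467872\right) = 268759712960$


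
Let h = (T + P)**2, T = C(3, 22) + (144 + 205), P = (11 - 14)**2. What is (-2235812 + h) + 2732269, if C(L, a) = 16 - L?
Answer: 634098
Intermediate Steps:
P = 9 (P = (-3)**2 = 9)
T = 362 (T = (16 - 1*3) + (144 + 205) = (16 - 3) + 349 = 13 + 349 = 362)
h = 137641 (h = (362 + 9)**2 = 371**2 = 137641)
(-2235812 + h) + 2732269 = (-2235812 + 137641) + 2732269 = -2098171 + 2732269 = 634098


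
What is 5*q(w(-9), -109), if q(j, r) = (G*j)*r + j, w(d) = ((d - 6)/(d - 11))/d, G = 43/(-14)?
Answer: -7835/56 ≈ -139.91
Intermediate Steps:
G = -43/14 (G = 43*(-1/14) = -43/14 ≈ -3.0714)
w(d) = (-6 + d)/(d*(-11 + d)) (w(d) = ((-6 + d)/(-11 + d))/d = (-6 + d)/(d*(-11 + d)))
q(j, r) = j - 43*j*r/14 (q(j, r) = (-43*j/14)*r + j = -43*j*r/14 + j = j - 43*j*r/14)
5*q(w(-9), -109) = 5*(((-6 - 9)/((-9)*(-11 - 9)))*(14 - 43*(-109))/14) = 5*((-⅑*(-15)/(-20))*(14 + 4687)/14) = 5*((1/14)*(-⅑*(-1/20)*(-15))*4701) = 5*((1/14)*(-1/12)*4701) = 5*(-1567/56) = -7835/56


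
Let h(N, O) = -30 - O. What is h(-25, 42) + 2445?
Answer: 2373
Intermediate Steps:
h(-25, 42) + 2445 = (-30 - 1*42) + 2445 = (-30 - 42) + 2445 = -72 + 2445 = 2373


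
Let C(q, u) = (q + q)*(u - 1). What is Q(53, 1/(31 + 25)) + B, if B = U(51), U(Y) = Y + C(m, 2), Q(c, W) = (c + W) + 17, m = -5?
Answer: 6217/56 ≈ 111.02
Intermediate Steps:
C(q, u) = 2*q*(-1 + u) (C(q, u) = (2*q)*(-1 + u) = 2*q*(-1 + u))
Q(c, W) = 17 + W + c (Q(c, W) = (W + c) + 17 = 17 + W + c)
U(Y) = -10 + Y (U(Y) = Y + 2*(-5)*(-1 + 2) = Y + 2*(-5)*1 = Y - 10 = -10 + Y)
B = 41 (B = -10 + 51 = 41)
Q(53, 1/(31 + 25)) + B = (17 + 1/(31 + 25) + 53) + 41 = (17 + 1/56 + 53) + 41 = 3921/56 + 41 = 6217/56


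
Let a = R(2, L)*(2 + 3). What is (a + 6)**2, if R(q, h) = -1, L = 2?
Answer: 1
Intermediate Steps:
a = -5 (a = -(2 + 3) = -1*5 = -5)
(a + 6)**2 = (-5 + 6)**2 = 1**2 = 1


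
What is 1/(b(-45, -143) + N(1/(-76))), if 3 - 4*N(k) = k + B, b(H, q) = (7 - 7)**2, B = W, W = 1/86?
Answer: 13072/9809 ≈ 1.3327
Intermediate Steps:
W = 1/86 ≈ 0.011628
B = 1/86 ≈ 0.011628
b(H, q) = 0 (b(H, q) = 0**2 = 0)
N(k) = 257/344 - k/4 (N(k) = 3/4 - (k + 1/86)/4 = 3/4 - (1/86 + k)/4 = 3/4 + (-1/344 - k/4) = 257/344 - k/4)
1/(b(-45, -143) + N(1/(-76))) = 1/(0 + (257/344 - 1/4/(-76))) = 1/(0 + (257/344 - 1/4*(-1/76))) = 1/(0 + (257/344 + 1/304)) = 1/(0 + 9809/13072) = 1/(9809/13072) = 13072/9809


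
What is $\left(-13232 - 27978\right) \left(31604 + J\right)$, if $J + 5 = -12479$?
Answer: $-787935200$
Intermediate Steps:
$J = -12484$ ($J = -5 - 12479 = -12484$)
$\left(-13232 - 27978\right) \left(31604 + J\right) = \left(-13232 - 27978\right) \left(31604 - 12484\right) = \left(-41210\right) 19120 = -787935200$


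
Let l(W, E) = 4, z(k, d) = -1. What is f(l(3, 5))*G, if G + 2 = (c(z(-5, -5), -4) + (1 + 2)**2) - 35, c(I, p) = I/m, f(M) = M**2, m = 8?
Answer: -450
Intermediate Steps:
c(I, p) = I/8
G = -225/8 (G = -2 + (((1/8)*(-1) + (1 + 2)**2) - 35) = -2 + ((-1/8 + 3**2) - 35) = -2 + ((-1/8 + 9) - 35) = -2 + (71/8 - 35) = -2 - 209/8 = -225/8 ≈ -28.125)
f(l(3, 5))*G = 4**2*(-225/8) = 16*(-225/8) = -450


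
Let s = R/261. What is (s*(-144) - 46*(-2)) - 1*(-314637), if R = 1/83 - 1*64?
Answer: 757637679/2407 ≈ 3.1476e+5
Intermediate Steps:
R = -5311/83 (R = 1/83 - 64 = -5311/83 ≈ -63.988)
s = -5311/21663 (s = -5311/83/261 = -5311/83*1/261 = -5311/21663 ≈ -0.24516)
(s*(-144) - 46*(-2)) - 1*(-314637) = (-5311/21663*(-144) - 46*(-2)) - 1*(-314637) = (84976/2407 + 92) + 314637 = 306420/2407 + 314637 = 757637679/2407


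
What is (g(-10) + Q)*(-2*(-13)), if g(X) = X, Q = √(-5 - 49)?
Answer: -260 + 78*I*√6 ≈ -260.0 + 191.06*I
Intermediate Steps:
Q = 3*I*√6 (Q = √(-54) = 3*I*√6 ≈ 7.3485*I)
(g(-10) + Q)*(-2*(-13)) = (-10 + 3*I*√6)*(-2*(-13)) = (-10 + 3*I*√6)*26 = -260 + 78*I*√6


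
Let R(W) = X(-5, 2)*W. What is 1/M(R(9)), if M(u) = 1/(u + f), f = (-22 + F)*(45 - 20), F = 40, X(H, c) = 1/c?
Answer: 909/2 ≈ 454.50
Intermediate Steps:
f = 450 (f = (-22 + 40)*(45 - 20) = 18*25 = 450)
R(W) = W/2
M(u) = 1/(450 + u) (M(u) = 1/(u + 450) = 1/(450 + u))
1/M(R(9)) = 1/(1/(450 + (½)*9)) = 1/(1/(450 + 9/2)) = 1/(1/(909/2)) = 1/(2/909) = 909/2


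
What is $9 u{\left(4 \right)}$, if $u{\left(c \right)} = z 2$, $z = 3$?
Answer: $54$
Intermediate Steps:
$u{\left(c \right)} = 6$ ($u{\left(c \right)} = 3 \cdot 2 = 6$)
$9 u{\left(4 \right)} = 9 \cdot 6 = 54$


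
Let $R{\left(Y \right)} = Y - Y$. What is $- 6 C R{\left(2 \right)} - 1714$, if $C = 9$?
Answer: $-1714$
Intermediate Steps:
$R{\left(Y \right)} = 0$
$- 6 C R{\left(2 \right)} - 1714 = \left(-6\right) 9 \cdot 0 - 1714 = \left(-54\right) 0 - 1714 = 0 - 1714 = -1714$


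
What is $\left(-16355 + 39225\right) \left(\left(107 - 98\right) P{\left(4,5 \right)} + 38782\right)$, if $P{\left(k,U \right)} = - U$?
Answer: $885915190$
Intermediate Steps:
$\left(-16355 + 39225\right) \left(\left(107 - 98\right) P{\left(4,5 \right)} + 38782\right) = \left(-16355 + 39225\right) \left(\left(107 - 98\right) \left(\left(-1\right) 5\right) + 38782\right) = 22870 \left(9 \left(-5\right) + 38782\right) = 22870 \left(-45 + 38782\right) = 22870 \cdot 38737 = 885915190$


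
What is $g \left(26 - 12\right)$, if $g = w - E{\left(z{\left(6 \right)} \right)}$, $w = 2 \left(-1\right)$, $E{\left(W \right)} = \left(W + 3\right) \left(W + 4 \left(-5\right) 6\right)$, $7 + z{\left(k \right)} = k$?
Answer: $3360$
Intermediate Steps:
$z{\left(k \right)} = -7 + k$
$E{\left(W \right)} = \left(-120 + W\right) \left(3 + W\right)$ ($E{\left(W \right)} = \left(3 + W\right) \left(W - 120\right) = \left(3 + W\right) \left(-120 + W\right) = \left(-120 + W\right) \left(3 + W\right)$)
$w = -2$
$g = 240$ ($g = -2 - \left(-360 + \left(-7 + 6\right)^{2} - 117 \left(-7 + 6\right)\right) = -2 - \left(-360 + \left(-1\right)^{2} - -117\right) = -2 - \left(-360 + 1 + 117\right) = -2 - -242 = -2 + 242 = 240$)
$g \left(26 - 12\right) = 240 \left(26 - 12\right) = 240 \cdot 14 = 3360$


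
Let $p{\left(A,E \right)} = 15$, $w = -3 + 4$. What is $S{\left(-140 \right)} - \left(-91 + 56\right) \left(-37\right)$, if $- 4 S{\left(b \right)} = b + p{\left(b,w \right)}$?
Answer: $- \frac{5055}{4} \approx -1263.8$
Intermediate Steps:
$w = 1$
$S{\left(b \right)} = - \frac{15}{4} - \frac{b}{4}$ ($S{\left(b \right)} = - \frac{b + 15}{4} = - \frac{15 + b}{4} = - \frac{15}{4} - \frac{b}{4}$)
$S{\left(-140 \right)} - \left(-91 + 56\right) \left(-37\right) = \left(- \frac{15}{4} - -35\right) - \left(-91 + 56\right) \left(-37\right) = \left(- \frac{15}{4} + 35\right) - \left(-35\right) \left(-37\right) = \frac{125}{4} - 1295 = - \frac{5055}{4}$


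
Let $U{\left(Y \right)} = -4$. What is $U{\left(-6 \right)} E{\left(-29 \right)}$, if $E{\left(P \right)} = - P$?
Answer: $-116$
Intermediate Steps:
$U{\left(-6 \right)} E{\left(-29 \right)} = - 4 \left(\left(-1\right) \left(-29\right)\right) = \left(-4\right) 29 = -116$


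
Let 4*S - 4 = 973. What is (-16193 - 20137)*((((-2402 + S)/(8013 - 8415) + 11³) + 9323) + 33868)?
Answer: -433538042385/268 ≈ -1.6177e+9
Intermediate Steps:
S = 977/4 (S = 1 + (¼)*973 = 1 + 973/4 = 977/4 ≈ 244.25)
(-16193 - 20137)*((((-2402 + S)/(8013 - 8415) + 11³) + 9323) + 33868) = (-16193 - 20137)*((((-2402 + 977/4)/(8013 - 8415) + 11³) + 9323) + 33868) = -36330*(((-8631/4/(-402) + 1331) + 9323) + 33868) = -36330*(((-8631/4*(-1/402) + 1331) + 9323) + 33868) = -36330*(((2877/536 + 1331) + 9323) + 33868) = -36330*((716293/536 + 9323) + 33868) = -36330*(5713421/536 + 33868) = -36330*23866669/536 = -433538042385/268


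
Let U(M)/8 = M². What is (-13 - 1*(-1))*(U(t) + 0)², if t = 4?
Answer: -196608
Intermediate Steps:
U(M) = 8*M²
(-13 - 1*(-1))*(U(t) + 0)² = (-13 - 1*(-1))*(8*4² + 0)² = (-13 + 1)*(8*16 + 0)² = -12*(128 + 0)² = -12*128² = -12*16384 = -196608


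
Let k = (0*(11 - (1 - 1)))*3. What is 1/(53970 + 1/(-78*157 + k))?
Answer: 12246/660916619 ≈ 1.8529e-5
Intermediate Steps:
k = 0 (k = (0*(11 - 1*0))*3 = (0*(11 + 0))*3 = (0*11)*3 = 0*3 = 0)
1/(53970 + 1/(-78*157 + k)) = 1/(53970 + 1/(-78*157 + 0)) = 1/(53970 + 1/(-12246 + 0)) = 1/(53970 + 1/(-12246)) = 1/(53970 - 1/12246) = 1/(660916619/12246) = 12246/660916619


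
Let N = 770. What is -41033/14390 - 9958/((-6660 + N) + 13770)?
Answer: -23331783/5669660 ≈ -4.1152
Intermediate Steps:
-41033/14390 - 9958/((-6660 + N) + 13770) = -41033/14390 - 9958/((-6660 + 770) + 13770) = -41033*1/14390 - 9958/(-5890 + 13770) = -41033/14390 - 9958/7880 = -41033/14390 - 9958*1/7880 = -41033/14390 - 4979/3940 = -23331783/5669660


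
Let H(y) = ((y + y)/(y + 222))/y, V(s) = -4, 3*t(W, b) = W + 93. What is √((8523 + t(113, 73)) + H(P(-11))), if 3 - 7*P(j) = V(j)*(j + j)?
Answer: √166864519419/4407 ≈ 92.691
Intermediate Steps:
t(W, b) = 31 + W/3 (t(W, b) = (W + 93)/3 = (93 + W)/3 = 31 + W/3)
P(j) = 3/7 + 8*j/7 (P(j) = 3/7 - (-4)*(j + j)/7 = 3/7 - (-4)*2*j/7 = 3/7 - (-8)*j/7 = 3/7 + 8*j/7)
H(y) = 2/(222 + y) (H(y) = ((2*y)/(222 + y))/y = (2*y/(222 + y))/y = 2/(222 + y))
√((8523 + t(113, 73)) + H(P(-11))) = √((8523 + (31 + (⅓)*113)) + 2/(222 + (3/7 + (8/7)*(-11)))) = √((8523 + (31 + 113/3)) + 2/(222 + (3/7 - 88/7))) = √((8523 + 206/3) + 2/(222 - 85/7)) = √(25775/3 + 2/(1469/7)) = √(25775/3 + 2*(7/1469)) = √(25775/3 + 14/1469) = √(37863517/4407) = √166864519419/4407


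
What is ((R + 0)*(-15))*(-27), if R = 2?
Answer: 810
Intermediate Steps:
((R + 0)*(-15))*(-27) = ((2 + 0)*(-15))*(-27) = (2*(-15))*(-27) = -30*(-27) = 810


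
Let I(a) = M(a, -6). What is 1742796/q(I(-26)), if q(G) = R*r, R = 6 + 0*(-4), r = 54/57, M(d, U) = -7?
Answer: 306603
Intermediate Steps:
r = 18/19 (r = 54*(1/57) = 18/19 ≈ 0.94737)
I(a) = -7
R = 6 (R = 6 + 0 = 6)
q(G) = 108/19 (q(G) = 6*(18/19) = 108/19)
1742796/q(I(-26)) = 1742796/(108/19) = 1742796*(19/108) = 306603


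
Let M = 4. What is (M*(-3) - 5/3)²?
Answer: 1681/9 ≈ 186.78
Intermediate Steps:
(M*(-3) - 5/3)² = (4*(-3) - 5/3)² = (-12 - 5*⅓)² = (-12 - 5/3)² = (-41/3)² = 1681/9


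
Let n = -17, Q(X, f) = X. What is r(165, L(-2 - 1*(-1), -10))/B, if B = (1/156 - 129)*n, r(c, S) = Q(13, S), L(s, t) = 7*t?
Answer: 2028/342091 ≈ 0.0059282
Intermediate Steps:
r(c, S) = 13
B = 342091/156 (B = (1/156 - 129)*(-17) = -20123/156*(-17) = 342091/156 ≈ 2192.9)
r(165, L(-2 - 1*(-1), -10))/B = 13/(342091/156) = 13*(156/342091) = 2028/342091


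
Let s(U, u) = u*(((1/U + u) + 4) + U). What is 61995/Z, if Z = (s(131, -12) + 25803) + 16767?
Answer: 2707115/1794434 ≈ 1.5086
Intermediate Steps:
s(U, u) = u*(4 + U + u + 1/U) (s(U, u) = u*(((u + 1/U) + 4) + U) = u*((4 + u + 1/U) + U) = u*(4 + U + u + 1/U))
Z = 5383302/131 (Z = (-12*(1 + 131*(4 + 131 - 12))/131 + 25803) + 16767 = (-12*1/131*(1 + 131*123) + 25803) + 16767 = (-12*1/131*(1 + 16113) + 25803) + 16767 = (-12*1/131*16114 + 25803) + 16767 = (-193368/131 + 25803) + 16767 = 3186825/131 + 16767 = 5383302/131 ≈ 41094.)
61995/Z = 61995/(5383302/131) = 61995*(131/5383302) = 2707115/1794434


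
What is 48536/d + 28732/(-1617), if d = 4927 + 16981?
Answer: -12522226/805119 ≈ -15.553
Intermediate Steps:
d = 21908
48536/d + 28732/(-1617) = 48536/21908 + 28732/(-1617) = 48536*(1/21908) + 28732*(-1/1617) = 12134/5477 - 2612/147 = -12522226/805119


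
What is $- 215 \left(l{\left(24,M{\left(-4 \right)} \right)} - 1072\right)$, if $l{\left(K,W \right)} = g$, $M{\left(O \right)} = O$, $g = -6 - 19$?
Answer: $235855$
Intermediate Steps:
$g = -25$
$l{\left(K,W \right)} = -25$
$- 215 \left(l{\left(24,M{\left(-4 \right)} \right)} - 1072\right) = - 215 \left(-25 - 1072\right) = \left(-215\right) \left(-1097\right) = 235855$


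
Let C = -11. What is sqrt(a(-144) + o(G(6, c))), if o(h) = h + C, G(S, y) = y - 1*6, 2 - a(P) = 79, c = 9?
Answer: I*sqrt(85) ≈ 9.2195*I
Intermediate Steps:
a(P) = -77 (a(P) = 2 - 1*79 = 2 - 79 = -77)
G(S, y) = -6 + y (G(S, y) = y - 6 = -6 + y)
o(h) = -11 + h (o(h) = h - 11 = -11 + h)
sqrt(a(-144) + o(G(6, c))) = sqrt(-77 + (-11 + (-6 + 9))) = sqrt(-77 + (-11 + 3)) = sqrt(-77 - 8) = sqrt(-85) = I*sqrt(85)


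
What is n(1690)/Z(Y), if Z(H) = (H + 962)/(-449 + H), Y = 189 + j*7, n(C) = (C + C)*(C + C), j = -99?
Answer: -5443726600/229 ≈ -2.3772e+7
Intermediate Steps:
n(C) = 4*C² (n(C) = (2*C)*(2*C) = 4*C²)
Y = -504 (Y = 189 - 99*7 = 189 - 693 = -504)
Z(H) = (962 + H)/(-449 + H)
n(1690)/Z(Y) = (4*1690²)/(((962 - 504)/(-449 - 504))) = (4*2856100)/((458/(-953))) = 11424400/((-1/953*458)) = 11424400/(-458/953) = 11424400*(-953/458) = -5443726600/229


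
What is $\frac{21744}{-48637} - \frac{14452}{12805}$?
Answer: $- \frac{981333844}{622796785} \approx -1.5757$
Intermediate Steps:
$\frac{21744}{-48637} - \frac{14452}{12805} = 21744 \left(- \frac{1}{48637}\right) - \frac{14452}{12805} = - \frac{21744}{48637} - \frac{14452}{12805} = - \frac{981333844}{622796785}$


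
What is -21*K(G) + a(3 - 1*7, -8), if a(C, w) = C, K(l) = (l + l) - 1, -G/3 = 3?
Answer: 395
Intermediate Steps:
G = -9 (G = -3*3 = -9)
K(l) = -1 + 2*l (K(l) = 2*l - 1 = -1 + 2*l)
-21*K(G) + a(3 - 1*7, -8) = -21*(-1 + 2*(-9)) + (3 - 1*7) = -21*(-1 - 18) + (3 - 7) = -21*(-19) - 4 = 399 - 4 = 395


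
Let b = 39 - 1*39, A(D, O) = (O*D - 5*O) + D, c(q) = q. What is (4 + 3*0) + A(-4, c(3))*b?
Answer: 4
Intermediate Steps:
A(D, O) = D - 5*O + D*O (A(D, O) = (D*O - 5*O) + D = (-5*O + D*O) + D = D - 5*O + D*O)
b = 0 (b = 39 - 39 = 0)
(4 + 3*0) + A(-4, c(3))*b = (4 + 3*0) + (-4 - 5*3 - 4*3)*0 = (4 + 0) + (-4 - 15 - 12)*0 = 4 - 31*0 = 4 + 0 = 4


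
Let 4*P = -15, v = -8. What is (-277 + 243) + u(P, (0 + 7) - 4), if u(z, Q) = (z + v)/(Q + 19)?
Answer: -3039/88 ≈ -34.534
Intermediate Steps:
P = -15/4 (P = (¼)*(-15) = -15/4 ≈ -3.7500)
u(z, Q) = (-8 + z)/(19 + Q) (u(z, Q) = (z - 8)/(Q + 19) = (-8 + z)/(19 + Q))
(-277 + 243) + u(P, (0 + 7) - 4) = (-277 + 243) + (-8 - 15/4)/(19 + ((0 + 7) - 4)) = -34 - 47/4/(19 + (7 - 4)) = -34 - 47/4/(19 + 3) = -34 - 47/4/22 = -34 + (1/22)*(-47/4) = -34 - 47/88 = -3039/88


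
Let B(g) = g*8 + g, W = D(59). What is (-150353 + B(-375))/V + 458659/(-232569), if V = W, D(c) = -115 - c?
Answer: 5945426761/6744501 ≈ 881.52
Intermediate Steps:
W = -174 (W = -115 - 1*59 = -115 - 59 = -174)
B(g) = 9*g (B(g) = 8*g + g = 9*g)
V = -174
(-150353 + B(-375))/V + 458659/(-232569) = (-150353 + 9*(-375))/(-174) + 458659/(-232569) = (-150353 - 3375)*(-1/174) + 458659*(-1/232569) = -153728*(-1/174) - 458659/232569 = 76864/87 - 458659/232569 = 5945426761/6744501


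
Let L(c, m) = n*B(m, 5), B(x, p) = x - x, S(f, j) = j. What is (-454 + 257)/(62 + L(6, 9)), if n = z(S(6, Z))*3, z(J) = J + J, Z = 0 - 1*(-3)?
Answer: -197/62 ≈ -3.1774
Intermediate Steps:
Z = 3 (Z = 0 + 3 = 3)
z(J) = 2*J
B(x, p) = 0
n = 18 (n = (2*3)*3 = 6*3 = 18)
L(c, m) = 0 (L(c, m) = 18*0 = 0)
(-454 + 257)/(62 + L(6, 9)) = (-454 + 257)/(62 + 0) = -197/62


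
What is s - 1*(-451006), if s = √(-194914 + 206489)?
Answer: 451006 + 5*√463 ≈ 4.5111e+5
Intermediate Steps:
s = 5*√463 (s = √11575 = 5*√463 ≈ 107.59)
s - 1*(-451006) = 5*√463 - 1*(-451006) = 5*√463 + 451006 = 451006 + 5*√463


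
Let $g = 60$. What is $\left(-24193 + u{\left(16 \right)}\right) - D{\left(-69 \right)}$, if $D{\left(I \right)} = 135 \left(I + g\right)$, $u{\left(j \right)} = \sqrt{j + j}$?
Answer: $-22978 + 4 \sqrt{2} \approx -22972.0$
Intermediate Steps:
$u{\left(j \right)} = \sqrt{2} \sqrt{j}$ ($u{\left(j \right)} = \sqrt{2 j} = \sqrt{2} \sqrt{j}$)
$D{\left(I \right)} = 8100 + 135 I$ ($D{\left(I \right)} = 135 \left(I + 60\right) = 135 \left(60 + I\right) = 8100 + 135 I$)
$\left(-24193 + u{\left(16 \right)}\right) - D{\left(-69 \right)} = \left(-24193 + \sqrt{2} \sqrt{16}\right) - \left(8100 + 135 \left(-69\right)\right) = \left(-24193 + \sqrt{2} \cdot 4\right) - \left(8100 - 9315\right) = \left(-24193 + 4 \sqrt{2}\right) - -1215 = \left(-24193 + 4 \sqrt{2}\right) + 1215 = -22978 + 4 \sqrt{2}$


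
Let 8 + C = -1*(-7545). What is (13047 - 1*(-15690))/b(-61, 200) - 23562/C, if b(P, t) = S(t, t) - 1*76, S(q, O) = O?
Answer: 6892551/30148 ≈ 228.62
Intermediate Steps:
b(P, t) = -76 + t (b(P, t) = t - 1*76 = t - 76 = -76 + t)
C = 7537 (C = -8 - 1*(-7545) = -8 + 7545 = 7537)
(13047 - 1*(-15690))/b(-61, 200) - 23562/C = (13047 - 1*(-15690))/(-76 + 200) - 23562/7537 = (13047 + 15690)/124 - 23562*1/7537 = 28737*(1/124) - 23562/7537 = 927/4 - 23562/7537 = 6892551/30148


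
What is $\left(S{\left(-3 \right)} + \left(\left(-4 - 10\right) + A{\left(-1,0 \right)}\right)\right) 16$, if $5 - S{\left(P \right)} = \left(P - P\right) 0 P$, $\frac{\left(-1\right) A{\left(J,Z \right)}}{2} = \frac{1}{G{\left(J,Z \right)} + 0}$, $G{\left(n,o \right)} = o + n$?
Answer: $-112$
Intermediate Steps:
$G{\left(n,o \right)} = n + o$
$A{\left(J,Z \right)} = - \frac{2}{J + Z}$ ($A{\left(J,Z \right)} = - \frac{2}{\left(J + Z\right) + 0} = - \frac{2}{J + Z}$)
$S{\left(P \right)} = 5$ ($S{\left(P \right)} = 5 - \left(P - P\right) 0 P = 5 - 0 \cdot 0 P = 5 - 0 P = 5 - 0 = 5 + 0 = 5$)
$\left(S{\left(-3 \right)} + \left(\left(-4 - 10\right) + A{\left(-1,0 \right)}\right)\right) 16 = \left(5 - \left(14 + \frac{2}{-1 + 0}\right)\right) 16 = \left(5 - \left(14 + \frac{2}{-1}\right)\right) 16 = \left(5 - 12\right) 16 = \left(-7\right) 16 = -112$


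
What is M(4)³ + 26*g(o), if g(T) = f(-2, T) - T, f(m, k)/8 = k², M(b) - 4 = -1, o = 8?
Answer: 13131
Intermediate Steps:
M(b) = 3 (M(b) = 4 - 1 = 3)
f(m, k) = 8*k²
g(T) = -T + 8*T² (g(T) = 8*T² - T = -T + 8*T²)
M(4)³ + 26*g(o) = 3³ + 26*(8*(-1 + 8*8)) = 27 + 26*(8*(-1 + 64)) = 27 + 26*(8*63) = 27 + 26*504 = 27 + 13104 = 13131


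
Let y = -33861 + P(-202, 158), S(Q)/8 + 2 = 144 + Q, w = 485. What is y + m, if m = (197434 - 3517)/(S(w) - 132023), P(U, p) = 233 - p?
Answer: -4291252419/127007 ≈ -33788.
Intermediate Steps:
S(Q) = 1136 + 8*Q (S(Q) = -16 + 8*(144 + Q) = -16 + (1152 + 8*Q) = 1136 + 8*Q)
m = -193917/127007 (m = (197434 - 3517)/((1136 + 8*485) - 132023) = 193917/((1136 + 3880) - 132023) = 193917/(5016 - 132023) = 193917/(-127007) = 193917*(-1/127007) = -193917/127007 ≈ -1.5268)
y = -33786 (y = -33861 + (233 - 1*158) = -33861 + (233 - 158) = -33861 + 75 = -33786)
y + m = -33786 - 193917/127007 = -4291252419/127007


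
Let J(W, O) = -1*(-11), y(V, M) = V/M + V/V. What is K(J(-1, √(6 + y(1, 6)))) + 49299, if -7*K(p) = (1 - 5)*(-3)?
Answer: 345081/7 ≈ 49297.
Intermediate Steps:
y(V, M) = 1 + V/M (y(V, M) = V/M + 1 = 1 + V/M)
J(W, O) = 11
K(p) = -12/7 (K(p) = -(1 - 5)*(-3)/7 = -(-4)*(-3)/7 = -⅐*12 = -12/7)
K(J(-1, √(6 + y(1, 6)))) + 49299 = -12/7 + 49299 = 345081/7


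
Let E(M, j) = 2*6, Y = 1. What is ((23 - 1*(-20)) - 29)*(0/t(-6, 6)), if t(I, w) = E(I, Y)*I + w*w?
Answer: 0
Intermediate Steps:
E(M, j) = 12
t(I, w) = w² + 12*I (t(I, w) = 12*I + w*w = 12*I + w² = w² + 12*I)
((23 - 1*(-20)) - 29)*(0/t(-6, 6)) = ((23 - 1*(-20)) - 29)*(0/(6² + 12*(-6))) = ((23 + 20) - 29)*(0/(36 - 72)) = (43 - 29)*(0/(-36)) = 14*(0*(-1/36)) = 14*0 = 0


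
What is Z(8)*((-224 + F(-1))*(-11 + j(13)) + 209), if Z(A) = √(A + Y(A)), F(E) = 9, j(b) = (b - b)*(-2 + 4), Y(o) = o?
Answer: 10296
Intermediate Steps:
j(b) = 0 (j(b) = 0*2 = 0)
Z(A) = √2*√A (Z(A) = √(A + A) = √(2*A) = √2*√A)
Z(8)*((-224 + F(-1))*(-11 + j(13)) + 209) = (√2*√8)*((-224 + 9)*(-11 + 0) + 209) = (√2*(2*√2))*(-215*(-11) + 209) = 4*(2365 + 209) = 4*2574 = 10296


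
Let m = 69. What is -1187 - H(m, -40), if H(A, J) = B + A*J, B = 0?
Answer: 1573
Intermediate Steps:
H(A, J) = A*J (H(A, J) = 0 + A*J = A*J)
-1187 - H(m, -40) = -1187 - 69*(-40) = -1187 - 1*(-2760) = -1187 + 2760 = 1573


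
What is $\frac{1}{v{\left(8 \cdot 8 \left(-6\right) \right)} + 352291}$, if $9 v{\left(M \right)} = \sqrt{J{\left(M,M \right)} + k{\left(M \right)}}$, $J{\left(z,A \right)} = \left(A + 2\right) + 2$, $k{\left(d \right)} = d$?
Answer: $\frac{28535571}{10052824843925} - \frac{18 i \sqrt{191}}{10052824843925} \approx 2.8386 \cdot 10^{-6} - 2.4746 \cdot 10^{-11} i$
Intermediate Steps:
$J{\left(z,A \right)} = 4 + A$ ($J{\left(z,A \right)} = \left(2 + A\right) + 2 = 4 + A$)
$v{\left(M \right)} = \frac{\sqrt{4 + 2 M}}{9}$ ($v{\left(M \right)} = \frac{\sqrt{\left(4 + M\right) + M}}{9} = \frac{\sqrt{4 + 2 M}}{9}$)
$\frac{1}{v{\left(8 \cdot 8 \left(-6\right) \right)} + 352291} = \frac{1}{\frac{\sqrt{4 + 2 \cdot 8 \cdot 8 \left(-6\right)}}{9} + 352291} = \frac{1}{\frac{\sqrt{4 + 2 \cdot 64 \left(-6\right)}}{9} + 352291} = \frac{1}{\frac{\sqrt{4 + 2 \left(-384\right)}}{9} + 352291} = \frac{1}{\frac{\sqrt{4 - 768}}{9} + 352291} = \frac{1}{\frac{\sqrt{-764}}{9} + 352291} = \frac{1}{\frac{2 i \sqrt{191}}{9} + 352291} = \frac{1}{352291 + \frac{2 i \sqrt{191}}{9}}$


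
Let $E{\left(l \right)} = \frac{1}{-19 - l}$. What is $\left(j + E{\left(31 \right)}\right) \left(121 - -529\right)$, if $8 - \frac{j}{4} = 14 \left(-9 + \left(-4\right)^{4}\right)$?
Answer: $-8970013$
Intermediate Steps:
$j = -13800$ ($j = 32 - 4 \cdot 14 \left(-9 + \left(-4\right)^{4}\right) = 32 - 4 \cdot 14 \left(-9 + 256\right) = 32 - 4 \cdot 14 \cdot 247 = 32 - 13832 = -13800$)
$\left(j + E{\left(31 \right)}\right) \left(121 - -529\right) = \left(-13800 - \frac{1}{19 + 31}\right) \left(121 - -529\right) = \left(-13800 - \frac{1}{50}\right) \left(121 + 529\right) = \left(-13800 - \frac{1}{50}\right) 650 = \left(- \frac{690001}{50}\right) 650 = -8970013$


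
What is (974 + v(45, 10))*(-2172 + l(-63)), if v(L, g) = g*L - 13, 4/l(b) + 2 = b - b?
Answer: -3067514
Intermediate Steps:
l(b) = -2 (l(b) = 4/(-2 + (b - b)) = 4/(-2 + 0) = 4/(-2) = 4*(-½) = -2)
v(L, g) = -13 + L*g (v(L, g) = L*g - 13 = -13 + L*g)
(974 + v(45, 10))*(-2172 + l(-63)) = (974 + (-13 + 45*10))*(-2172 - 2) = (974 + (-13 + 450))*(-2174) = (974 + 437)*(-2174) = 1411*(-2174) = -3067514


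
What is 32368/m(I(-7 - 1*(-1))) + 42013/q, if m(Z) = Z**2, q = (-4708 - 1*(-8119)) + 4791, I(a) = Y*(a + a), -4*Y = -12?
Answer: 6665233/221454 ≈ 30.098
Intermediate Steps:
Y = 3 (Y = -1/4*(-12) = 3)
I(a) = 6*a (I(a) = 3*(a + a) = 3*(2*a) = 6*a)
q = 8202 (q = (-4708 + 8119) + 4791 = 3411 + 4791 = 8202)
32368/m(I(-7 - 1*(-1))) + 42013/q = 32368/((6*(-7 - 1*(-1)))**2) + 42013/8202 = 32368/((6*(-7 + 1))**2) + 42013*(1/8202) = 32368/((6*(-6))**2) + 42013/8202 = 32368/((-36)**2) + 42013/8202 = 32368/1296 + 42013/8202 = 32368*(1/1296) + 42013/8202 = 2023/81 + 42013/8202 = 6665233/221454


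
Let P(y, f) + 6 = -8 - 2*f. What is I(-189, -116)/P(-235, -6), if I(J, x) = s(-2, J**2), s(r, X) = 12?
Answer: -6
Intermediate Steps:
I(J, x) = 12
P(y, f) = -14 - 2*f (P(y, f) = -6 + (-8 - 2*f) = -14 - 2*f)
I(-189, -116)/P(-235, -6) = 12/(-14 - 2*(-6)) = 12/(-14 + 12) = 12/(-2) = 12*(-1/2) = -6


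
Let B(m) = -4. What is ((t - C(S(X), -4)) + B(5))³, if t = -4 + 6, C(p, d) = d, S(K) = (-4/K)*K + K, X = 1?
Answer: 8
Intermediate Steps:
S(K) = -4 + K
t = 2
((t - C(S(X), -4)) + B(5))³ = ((2 - 1*(-4)) - 4)³ = ((2 + 4) - 4)³ = (6 - 4)³ = 2³ = 8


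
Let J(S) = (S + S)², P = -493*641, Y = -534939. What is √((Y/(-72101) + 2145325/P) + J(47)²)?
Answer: √40532546709952887147536539790/22784853313 ≈ 8836.0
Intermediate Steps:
P = -316013
J(S) = 4*S² (J(S) = (2*S)² = 4*S²)
√((Y/(-72101) + 2145325/P) + J(47)²) = √((-534939/(-72101) + 2145325/(-316013)) + (4*47²)²) = √((-534939*(-1/72101) + 2145325*(-1/316013)) + (4*2209)²) = √((534939/72101 - 2145325/316013) + 8836²) = √(14367600382/22784853313 + 78074896) = √(1778925067155330830/22784853313) = √40532546709952887147536539790/22784853313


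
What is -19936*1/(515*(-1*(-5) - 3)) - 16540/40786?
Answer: -207536474/10502395 ≈ -19.761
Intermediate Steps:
-19936*1/(515*(-1*(-5) - 3)) - 16540/40786 = -19936*1/(515*(5 - 3)) - 16540*1/40786 = -19936/(2*515) - 8270/20393 = -19936/1030 - 8270/20393 = -19936*1/1030 - 8270/20393 = -9968/515 - 8270/20393 = -207536474/10502395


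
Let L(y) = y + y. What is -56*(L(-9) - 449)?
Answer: 26152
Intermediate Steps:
L(y) = 2*y
-56*(L(-9) - 449) = -56*(2*(-9) - 449) = -56*(-18 - 449) = -56*(-467) = 26152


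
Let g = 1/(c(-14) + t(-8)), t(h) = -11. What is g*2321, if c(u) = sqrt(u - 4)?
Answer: -25531/139 - 6963*I*sqrt(2)/139 ≈ -183.68 - 70.843*I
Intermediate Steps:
c(u) = sqrt(-4 + u)
g = 1/(-11 + 3*I*sqrt(2)) (g = 1/(sqrt(-4 - 14) - 11) = 1/(sqrt(-18) - 11) = 1/(3*I*sqrt(2) - 11) = 1/(-11 + 3*I*sqrt(2)) ≈ -0.079137 - 0.030523*I)
g*2321 = (-11/139 - 3*I*sqrt(2)/139)*2321 = -25531/139 - 6963*I*sqrt(2)/139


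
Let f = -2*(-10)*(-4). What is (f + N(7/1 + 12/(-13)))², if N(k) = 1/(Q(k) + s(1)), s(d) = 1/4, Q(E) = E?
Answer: 690007824/108241 ≈ 6374.7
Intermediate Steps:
s(d) = ¼
f = -80 (f = 20*(-4) = -80)
N(k) = 1/(¼ + k) (N(k) = 1/(k + ¼) = 1/(¼ + k))
(f + N(7/1 + 12/(-13)))² = (-80 + 4/(1 + 4*(7/1 + 12/(-13))))² = (-80 + 4/(1 + 4*(7*1 + 12*(-1/13))))² = (-80 + 4/(1 + 4*(7 - 12/13)))² = (-80 + 4/(1 + 4*(79/13)))² = (-80 + 4/(1 + 316/13))² = (-80 + 4/(329/13))² = (-80 + 4*(13/329))² = (-80 + 52/329)² = (-26268/329)² = 690007824/108241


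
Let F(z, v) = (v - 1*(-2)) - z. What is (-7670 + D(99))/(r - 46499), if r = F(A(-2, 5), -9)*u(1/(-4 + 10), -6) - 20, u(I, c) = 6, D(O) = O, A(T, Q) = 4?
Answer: 7571/46585 ≈ 0.16252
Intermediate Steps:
F(z, v) = 2 + v - z (F(z, v) = (v + 2) - z = (2 + v) - z = 2 + v - z)
r = -86 (r = (2 - 9 - 1*4)*6 - 20 = (2 - 9 - 4)*6 - 20 = -11*6 - 20 = -66 - 20 = -86)
(-7670 + D(99))/(r - 46499) = (-7670 + 99)/(-86 - 46499) = -7571/(-46585) = -7571*(-1/46585) = 7571/46585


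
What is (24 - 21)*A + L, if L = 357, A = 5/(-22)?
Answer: 7839/22 ≈ 356.32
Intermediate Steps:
A = -5/22 (A = 5*(-1/22) = -5/22 ≈ -0.22727)
(24 - 21)*A + L = (24 - 21)*(-5/22) + 357 = 3*(-5/22) + 357 = -15/22 + 357 = 7839/22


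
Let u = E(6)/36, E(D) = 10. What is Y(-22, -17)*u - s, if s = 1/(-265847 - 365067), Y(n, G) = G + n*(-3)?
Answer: 38643487/2839113 ≈ 13.611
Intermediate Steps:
Y(n, G) = G - 3*n
u = 5/18 (u = 10/36 = 10*(1/36) = 5/18 ≈ 0.27778)
s = -1/630914 (s = 1/(-630914) = -1/630914 ≈ -1.5850e-6)
Y(-22, -17)*u - s = (-17 - 3*(-22))*(5/18) - 1*(-1/630914) = (-17 + 66)*(5/18) + 1/630914 = 49*(5/18) + 1/630914 = 245/18 + 1/630914 = 38643487/2839113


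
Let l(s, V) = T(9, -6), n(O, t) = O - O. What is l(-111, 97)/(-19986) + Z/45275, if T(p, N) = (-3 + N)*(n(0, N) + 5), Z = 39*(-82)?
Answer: -20625951/301622050 ≈ -0.068383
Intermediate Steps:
n(O, t) = 0
Z = -3198
T(p, N) = -15 + 5*N (T(p, N) = (-3 + N)*(0 + 5) = (-3 + N)*5 = -15 + 5*N)
l(s, V) = -45 (l(s, V) = -15 + 5*(-6) = -15 - 30 = -45)
l(-111, 97)/(-19986) + Z/45275 = -45/(-19986) - 3198/45275 = -45*(-1/19986) - 3198*1/45275 = 15/6662 - 3198/45275 = -20625951/301622050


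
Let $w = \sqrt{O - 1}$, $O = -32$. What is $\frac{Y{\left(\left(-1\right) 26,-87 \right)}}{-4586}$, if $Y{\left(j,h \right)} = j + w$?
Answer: $\frac{13}{2293} - \frac{i \sqrt{33}}{4586} \approx 0.0056694 - 0.0012526 i$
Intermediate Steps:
$w = i \sqrt{33}$ ($w = \sqrt{-32 - 1} = \sqrt{-33} = i \sqrt{33} \approx 5.7446 i$)
$Y{\left(j,h \right)} = j + i \sqrt{33}$
$\frac{Y{\left(\left(-1\right) 26,-87 \right)}}{-4586} = \frac{\left(-1\right) 26 + i \sqrt{33}}{-4586} = \left(-26 + i \sqrt{33}\right) \left(- \frac{1}{4586}\right) = \frac{13}{2293} - \frac{i \sqrt{33}}{4586}$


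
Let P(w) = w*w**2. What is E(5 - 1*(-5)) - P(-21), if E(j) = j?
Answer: 9271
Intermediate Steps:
P(w) = w**3
E(5 - 1*(-5)) - P(-21) = (5 - 1*(-5)) - 1*(-21)**3 = (5 + 5) - 1*(-9261) = 10 + 9261 = 9271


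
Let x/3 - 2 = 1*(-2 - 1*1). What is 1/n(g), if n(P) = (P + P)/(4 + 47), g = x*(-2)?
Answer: 17/4 ≈ 4.2500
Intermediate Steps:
x = -3 (x = 6 + 3*(1*(-2 - 1*1)) = 6 + 3*(1*(-2 - 1)) = 6 + 3*(1*(-3)) = 6 + 3*(-3) = 6 - 9 = -3)
g = 6 (g = -3*(-2) = 6)
n(P) = 2*P/51 (n(P) = (2*P)/51 = (2*P)*(1/51) = 2*P/51)
1/n(g) = 1/((2/51)*6) = 1/(4/17) = 17/4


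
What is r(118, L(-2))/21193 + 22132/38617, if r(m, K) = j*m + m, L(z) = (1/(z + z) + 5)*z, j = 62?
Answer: 756122254/818410081 ≈ 0.92389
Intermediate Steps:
L(z) = z*(5 + 1/(2*z)) (L(z) = (1/(2*z) + 5)*z = (5 + 1/(2*z))*z = z*(5 + 1/(2*z)))
r(m, K) = 63*m (r(m, K) = 62*m + m = 63*m)
r(118, L(-2))/21193 + 22132/38617 = (63*118)/21193 + 22132/38617 = 7434*(1/21193) + 22132*(1/38617) = 7434/21193 + 22132/38617 = 756122254/818410081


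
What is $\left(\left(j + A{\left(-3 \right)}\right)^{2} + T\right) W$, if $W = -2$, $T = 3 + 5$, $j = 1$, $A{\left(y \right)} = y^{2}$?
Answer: $-216$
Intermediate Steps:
$T = 8$
$\left(\left(j + A{\left(-3 \right)}\right)^{2} + T\right) W = \left(\left(1 + \left(-3\right)^{2}\right)^{2} + 8\right) \left(-2\right) = \left(\left(1 + 9\right)^{2} + 8\right) \left(-2\right) = \left(10^{2} + 8\right) \left(-2\right) = \left(100 + 8\right) \left(-2\right) = 108 \left(-2\right) = -216$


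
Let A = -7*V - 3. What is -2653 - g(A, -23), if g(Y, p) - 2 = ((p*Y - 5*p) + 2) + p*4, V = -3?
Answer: -2266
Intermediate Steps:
A = 18 (A = -7*(-3) - 3 = 21 - 3 = 18)
g(Y, p) = 4 - p + Y*p (g(Y, p) = 2 + (((p*Y - 5*p) + 2) + p*4) = 2 + (((Y*p - 5*p) + 2) + 4*p) = 2 + (((-5*p + Y*p) + 2) + 4*p) = 2 + ((2 - 5*p + Y*p) + 4*p) = 2 + (2 - p + Y*p) = 4 - p + Y*p)
-2653 - g(A, -23) = -2653 - (4 - 1*(-23) + 18*(-23)) = -2653 - (4 + 23 - 414) = -2653 - 1*(-387) = -2653 + 387 = -2266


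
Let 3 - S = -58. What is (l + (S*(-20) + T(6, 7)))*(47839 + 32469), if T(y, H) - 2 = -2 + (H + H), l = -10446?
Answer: -935748816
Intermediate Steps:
S = 61 (S = 3 - 1*(-58) = 3 + 58 = 61)
T(y, H) = 2*H (T(y, H) = 2 + (-2 + (H + H)) = 2 + (-2 + 2*H) = 2*H)
(l + (S*(-20) + T(6, 7)))*(47839 + 32469) = (-10446 + (61*(-20) + 2*7))*(47839 + 32469) = (-10446 + (-1220 + 14))*80308 = (-10446 - 1206)*80308 = -11652*80308 = -935748816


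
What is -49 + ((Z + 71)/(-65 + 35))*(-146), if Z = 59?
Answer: 1751/3 ≈ 583.67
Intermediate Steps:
-49 + ((Z + 71)/(-65 + 35))*(-146) = -49 + ((59 + 71)/(-65 + 35))*(-146) = -49 + (130/(-30))*(-146) = -49 + (130*(-1/30))*(-146) = -49 - 13/3*(-146) = -49 + 1898/3 = 1751/3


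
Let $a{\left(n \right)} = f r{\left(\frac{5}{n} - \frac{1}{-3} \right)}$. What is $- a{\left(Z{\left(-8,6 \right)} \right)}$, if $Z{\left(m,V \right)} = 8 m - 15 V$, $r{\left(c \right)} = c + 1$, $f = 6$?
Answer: $- \frac{601}{77} \approx -7.8052$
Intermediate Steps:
$r{\left(c \right)} = 1 + c$
$Z{\left(m,V \right)} = - 15 V + 8 m$
$a{\left(n \right)} = 8 + \frac{30}{n}$ ($a{\left(n \right)} = 6 \left(1 + \left(\frac{5}{n} - \frac{1}{-3}\right)\right) = 6 \left(1 + \left(\frac{5}{n} - - \frac{1}{3}\right)\right) = 6 \left(1 + \left(\frac{5}{n} + \frac{1}{3}\right)\right) = 6 \left(1 + \left(\frac{1}{3} + \frac{5}{n}\right)\right) = 6 \left(\frac{4}{3} + \frac{5}{n}\right) = 8 + \frac{30}{n}$)
$- a{\left(Z{\left(-8,6 \right)} \right)} = - (8 + \frac{30}{\left(-15\right) 6 + 8 \left(-8\right)}) = - (8 + \frac{30}{-90 - 64}) = - (8 + \frac{30}{-154}) = - (8 + 30 \left(- \frac{1}{154}\right)) = - (8 - \frac{15}{77}) = \left(-1\right) \frac{601}{77} = - \frac{601}{77}$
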